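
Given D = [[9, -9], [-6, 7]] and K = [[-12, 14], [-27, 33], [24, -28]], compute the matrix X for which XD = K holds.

Right-multiplying both sides by D⁻¹ gives X = KD⁻¹.
det D = 9, so D⁻¹ = [[7/9, 1], [2/3, 1]].
X = KD⁻¹ = [[-12, 14], [-27, 33], [24, -28]] · [[7/9, 1], [2/3, 1]] = [[0, 2], [1, 6], [0, -4]].

X = [[0, 2], [1, 6], [0, -4]]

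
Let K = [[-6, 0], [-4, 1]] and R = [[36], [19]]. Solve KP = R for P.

P = [[-6], [-5]]

K is on the left of P, so left-multiply by K⁻¹: P = K⁻¹R.
K has determinant -6; K⁻¹ = [[-1/6, 0], [-2/3, 1]].
P = K⁻¹R = [[-1/6, 0], [-2/3, 1]] · [[36], [19]] = [[-6], [-5]].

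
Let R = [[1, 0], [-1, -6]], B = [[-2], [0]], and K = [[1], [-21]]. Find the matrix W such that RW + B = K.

RW = K − B = [[3], [-21]].
Since R multiplies W on the left, W = R⁻¹(K − B).
det R = -6; the adjugate gives R⁻¹ = [[1, 0], [-1/6, -1/6]].
W = R⁻¹(K − B) = [[3], [3]].

W = [[3], [3]]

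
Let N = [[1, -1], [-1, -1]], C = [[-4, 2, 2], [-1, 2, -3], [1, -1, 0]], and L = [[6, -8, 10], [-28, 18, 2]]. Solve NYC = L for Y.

Y = [[-4, -4, -3], [-3, 0, -1]]

Left-multiply by N⁻¹ and right-multiply by C⁻¹: Y = N⁻¹LC⁻¹.
N has determinant -2; N⁻¹ = [[1/2, -1/2], [-1/2, -1/2]].
C has determinant 4; C⁻¹ = [[-3/4, -1/2, -5/2], [-3/4, -1/2, -7/2], [-1/4, -1/2, -3/2]].
N⁻¹L = [[17, -13, 4], [11, -5, -6]].
Y = (N⁻¹L)C⁻¹ = [[-4, -4, -3], [-3, 0, -1]].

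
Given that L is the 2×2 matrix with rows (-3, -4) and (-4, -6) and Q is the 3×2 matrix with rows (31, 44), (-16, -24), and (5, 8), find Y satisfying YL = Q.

Right-multiplying both sides by L⁻¹ gives Y = QL⁻¹.
det L = 2, so L⁻¹ = [[-3, 2], [2, -3/2]].
Y = QL⁻¹ = [[31, 44], [-16, -24], [5, 8]] · [[-3, 2], [2, -3/2]] = [[-5, -4], [0, 4], [1, -2]].

Y = [[-5, -4], [0, 4], [1, -2]]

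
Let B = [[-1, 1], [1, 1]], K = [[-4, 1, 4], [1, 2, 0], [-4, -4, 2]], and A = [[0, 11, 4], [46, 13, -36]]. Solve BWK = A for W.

W = [[-5, 3, 0], [-2, -1, -4]]

Left-multiply by B⁻¹ and right-multiply by K⁻¹: W = B⁻¹AK⁻¹.
det B = -2; the adjugate gives B⁻¹ = [[-1/2, 1/2], [1/2, 1/2]].
det K = -2, so K⁻¹ = [[-2, 9, 4], [1, -4, -2], [-2, 10, 9/2]].
B⁻¹A = [[23, 1, -20], [23, 12, -16]].
W = (B⁻¹A)K⁻¹ = [[-5, 3, 0], [-2, -1, -4]].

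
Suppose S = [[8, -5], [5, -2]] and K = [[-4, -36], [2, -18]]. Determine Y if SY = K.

Since S multiplies Y on the left, Y = S⁻¹K.
det S = 9; the adjugate gives S⁻¹ = [[-2/9, 5/9], [-5/9, 8/9]].
Y = S⁻¹K = [[-2/9, 5/9], [-5/9, 8/9]] · [[-4, -36], [2, -18]] = [[2, -2], [4, 4]].

Y = [[2, -2], [4, 4]]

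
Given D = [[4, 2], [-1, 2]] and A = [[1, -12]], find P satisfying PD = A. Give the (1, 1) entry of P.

-1

D is on the right of P, so right-multiply by D⁻¹: P = AD⁻¹.
det D = 10, so D⁻¹ = [[1/5, -1/5], [1/10, 2/5]].
P = AD⁻¹ = [[1, -12]] · [[1/5, -1/5], [1/10, 2/5]] = [[-1, -5]].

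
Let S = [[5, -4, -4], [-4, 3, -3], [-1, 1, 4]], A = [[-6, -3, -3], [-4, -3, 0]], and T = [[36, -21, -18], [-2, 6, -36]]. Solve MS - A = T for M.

MS = T + A = [[30, -24, -21], [-6, 3, -36]].
S is on the right of M, so right-multiply by S⁻¹: M = (T + A)S⁻¹.
det S = 3; the adjugate gives S⁻¹ = [[5, 4, 8], [19/3, 16/3, 31/3], [-1/3, -1/3, -1/3]].
M = (T + A)S⁻¹ = [[5, -1, -1], [1, 4, -5]].

M = [[5, -1, -1], [1, 4, -5]]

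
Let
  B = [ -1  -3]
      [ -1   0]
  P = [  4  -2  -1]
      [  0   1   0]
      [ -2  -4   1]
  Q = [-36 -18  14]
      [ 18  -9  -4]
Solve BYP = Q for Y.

Y = [[-5, -5, -1], [3, -3, -3]]

Left-multiply by B⁻¹ and right-multiply by P⁻¹: Y = B⁻¹QP⁻¹.
B has determinant -3; B⁻¹ = [[0, -1], [-1/3, 1/3]].
det P = 2; the adjugate gives P⁻¹ = [[1/2, 3, 1/2], [0, 1, 0], [1, 10, 2]].
B⁻¹Q = [[-18, 9, 4], [18, 3, -6]].
Y = (B⁻¹Q)P⁻¹ = [[-5, -5, -1], [3, -3, -3]].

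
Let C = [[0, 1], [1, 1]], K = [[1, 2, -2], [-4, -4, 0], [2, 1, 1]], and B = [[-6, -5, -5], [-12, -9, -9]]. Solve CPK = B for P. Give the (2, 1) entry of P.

4

Left-multiply by C⁻¹ and right-multiply by K⁻¹: P = C⁻¹BK⁻¹.
det C = -1; the adjugate gives C⁻¹ = [[-1, 1], [1, 0]].
det K = -4, so K⁻¹ = [[1, 1, 2], [-1, -5/4, -2], [-1, -3/4, -1]].
C⁻¹B = [[-6, -4, -4], [-6, -5, -5]].
P = (C⁻¹B)K⁻¹ = [[2, 2, 0], [4, 4, 3]].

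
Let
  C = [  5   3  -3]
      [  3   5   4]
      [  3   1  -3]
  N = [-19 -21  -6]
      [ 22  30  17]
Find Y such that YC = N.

Since C sits to the right of Y, Y = NC⁻¹.
det C = 4, so C⁻¹ = [[-19/4, 3/2, 27/4], [21/4, -3/2, -29/4], [-3, 1, 4]].
Y = NC⁻¹ = [[-19, -21, -6], [22, 30, 17]] · [[-19/4, 3/2, 27/4], [21/4, -3/2, -29/4], [-3, 1, 4]] = [[-2, -3, 0], [2, 5, -1]].

Y = [[-2, -3, 0], [2, 5, -1]]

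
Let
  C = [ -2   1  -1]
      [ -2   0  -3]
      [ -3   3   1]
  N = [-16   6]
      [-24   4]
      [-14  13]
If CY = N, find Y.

Y = [[6, 1], [0, 6], [4, -2]]

Since C multiplies Y on the left, Y = C⁻¹N.
det C = -1; the adjugate gives C⁻¹ = [[-9, 4, 3], [-11, 5, 4], [6, -3, -2]].
Y = C⁻¹N = [[-9, 4, 3], [-11, 5, 4], [6, -3, -2]] · [[-16, 6], [-24, 4], [-14, 13]] = [[6, 1], [0, 6], [4, -2]].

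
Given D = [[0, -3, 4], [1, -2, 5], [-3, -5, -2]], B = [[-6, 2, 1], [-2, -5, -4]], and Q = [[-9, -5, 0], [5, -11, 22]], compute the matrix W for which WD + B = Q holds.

WD = Q − B = [[-3, -7, -1], [7, -6, 26]].
D is on the right of W, so right-multiply by D⁻¹: W = (Q − B)D⁻¹.
det D = -5; the adjugate gives D⁻¹ = [[-29/5, 26/5, 7/5], [13/5, -12/5, -4/5], [11/5, -9/5, -3/5]].
W = (Q − B)D⁻¹ = [[-3, 3, 2], [1, 4, -1]].

W = [[-3, 3, 2], [1, 4, -1]]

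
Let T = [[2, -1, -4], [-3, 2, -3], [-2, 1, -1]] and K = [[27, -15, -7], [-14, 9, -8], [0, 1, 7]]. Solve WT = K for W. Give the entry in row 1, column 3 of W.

Right-multiplying both sides by T⁻¹ gives W = KT⁻¹.
det T = -5, so T⁻¹ = [[-1/5, 1, -11/5], [-3/5, 2, -18/5], [-1/5, 0, -1/5]].
W = KT⁻¹ = [[27, -15, -7], [-14, 9, -8], [0, 1, 7]] · [[-1/5, 1, -11/5], [-3/5, 2, -18/5], [-1/5, 0, -1/5]] = [[5, -3, -4], [-1, 4, 0], [-2, 2, -5]].

-4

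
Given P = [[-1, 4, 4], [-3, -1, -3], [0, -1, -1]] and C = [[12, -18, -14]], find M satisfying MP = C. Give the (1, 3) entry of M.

Right-multiplying both sides by P⁻¹ gives M = CP⁻¹.
det P = 2; the adjugate gives P⁻¹ = [[-1, 0, -4], [-3/2, 1/2, -15/2], [3/2, -1/2, 13/2]].
M = CP⁻¹ = [[12, -18, -14]] · [[-1, 0, -4], [-3/2, 1/2, -15/2], [3/2, -1/2, 13/2]] = [[-6, -2, -4]].

-4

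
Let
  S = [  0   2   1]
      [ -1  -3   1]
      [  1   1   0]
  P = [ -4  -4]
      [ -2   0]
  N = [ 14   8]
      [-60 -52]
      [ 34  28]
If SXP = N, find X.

Left-multiply by S⁻¹ and right-multiply by P⁻¹: X = S⁻¹NP⁻¹.
S has determinant 4; S⁻¹ = [[-1/4, 1/4, 5/4], [1/4, -1/4, -1/4], [1/2, 1/2, 1/2]].
det P = -8; the adjugate gives P⁻¹ = [[0, -1/2], [-1/4, 1/2]].
S⁻¹N = [[24, 20], [10, 8], [-6, -8]].
X = (S⁻¹N)P⁻¹ = [[-5, -2], [-2, -1], [2, -1]].

X = [[-5, -2], [-2, -1], [2, -1]]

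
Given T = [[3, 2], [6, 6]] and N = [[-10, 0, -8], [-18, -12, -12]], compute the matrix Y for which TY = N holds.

Y = [[-4, 4, -4], [1, -6, 2]]

T is on the left of Y, so left-multiply by T⁻¹: Y = T⁻¹N.
T has determinant 6; T⁻¹ = [[1, -1/3], [-1, 1/2]].
Y = T⁻¹N = [[1, -1/3], [-1, 1/2]] · [[-10, 0, -8], [-18, -12, -12]] = [[-4, 4, -4], [1, -6, 2]].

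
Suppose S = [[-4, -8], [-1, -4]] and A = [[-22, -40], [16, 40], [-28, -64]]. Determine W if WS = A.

Right-multiplying both sides by S⁻¹ gives W = AS⁻¹.
S has determinant 8; S⁻¹ = [[-1/2, 1], [1/8, -1/2]].
W = AS⁻¹ = [[-22, -40], [16, 40], [-28, -64]] · [[-1/2, 1], [1/8, -1/2]] = [[6, -2], [-3, -4], [6, 4]].

W = [[6, -2], [-3, -4], [6, 4]]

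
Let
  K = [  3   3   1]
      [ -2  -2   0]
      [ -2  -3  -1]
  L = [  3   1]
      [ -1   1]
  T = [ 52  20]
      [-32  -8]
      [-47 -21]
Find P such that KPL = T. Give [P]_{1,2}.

Left-multiply by K⁻¹ and right-multiply by L⁻¹: P = K⁻¹TL⁻¹.
det K = 2; the adjugate gives K⁻¹ = [[1, 0, 1], [-1, -1/2, -1], [1, 3/2, 0]].
det L = 4; the adjugate gives L⁻¹ = [[1/4, -1/4], [1/4, 3/4]].
K⁻¹T = [[5, -1], [11, 5], [4, 8]].
P = (K⁻¹T)L⁻¹ = [[1, -2], [4, 1], [3, 5]].

-2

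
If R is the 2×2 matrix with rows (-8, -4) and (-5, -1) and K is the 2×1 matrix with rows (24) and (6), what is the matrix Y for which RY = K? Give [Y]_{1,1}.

0

Since R multiplies Y on the left, Y = R⁻¹K.
R has determinant -12; R⁻¹ = [[1/12, -1/3], [-5/12, 2/3]].
Y = R⁻¹K = [[1/12, -1/3], [-5/12, 2/3]] · [[24], [6]] = [[0], [-6]].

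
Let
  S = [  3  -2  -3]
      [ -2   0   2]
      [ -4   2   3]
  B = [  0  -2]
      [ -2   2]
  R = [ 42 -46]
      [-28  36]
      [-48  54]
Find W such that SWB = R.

Isolating W: multiply by S⁻¹ from the left and B⁻¹ from the right, so W = S⁻¹RB⁻¹.
S has determinant 4; S⁻¹ = [[-1, 0, -1], [-1/2, -3/4, 0], [-1, 1/2, -1]].
B has determinant -4; B⁻¹ = [[-1/2, -1/2], [-1/2, 0]].
S⁻¹R = [[6, -8], [0, -4], [-8, 10]].
W = (S⁻¹R)B⁻¹ = [[1, -3], [2, 0], [-1, 4]].

W = [[1, -3], [2, 0], [-1, 4]]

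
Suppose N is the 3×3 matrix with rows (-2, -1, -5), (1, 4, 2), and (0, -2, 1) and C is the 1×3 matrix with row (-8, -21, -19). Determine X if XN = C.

X = [[1, -6, -2]]

N is on the right of X, so right-multiply by N⁻¹: X = CN⁻¹.
det N = -5, so N⁻¹ = [[-8/5, -11/5, -18/5], [1/5, 2/5, 1/5], [2/5, 4/5, 7/5]].
X = CN⁻¹ = [[-8, -21, -19]] · [[-8/5, -11/5, -18/5], [1/5, 2/5, 1/5], [2/5, 4/5, 7/5]] = [[1, -6, -2]].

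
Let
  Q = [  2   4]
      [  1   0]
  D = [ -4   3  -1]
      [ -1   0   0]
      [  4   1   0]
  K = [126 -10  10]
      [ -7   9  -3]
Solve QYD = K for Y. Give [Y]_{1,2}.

Y = Q⁻¹KD⁻¹ (apply Q⁻¹ on the left and D⁻¹ on the right).
det Q = -4; the adjugate gives Q⁻¹ = [[0, 1], [1/4, -1/2]].
D has determinant 1; D⁻¹ = [[0, -1, 0], [0, 4, 1], [-1, 16, 3]].
Q⁻¹K = [[-7, 9, -3], [35, -7, 4]].
Y = (Q⁻¹K)D⁻¹ = [[3, -5, 0], [-4, 1, 5]].

-5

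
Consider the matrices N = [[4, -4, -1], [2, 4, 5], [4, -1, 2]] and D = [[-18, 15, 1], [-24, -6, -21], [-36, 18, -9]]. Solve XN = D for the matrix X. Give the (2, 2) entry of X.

-6

Since N sits to the right of X, X = DN⁻¹.
det N = 6, so N⁻¹ = [[13/6, 3/2, -8/3], [8/3, 2, -11/3], [-3, -2, 4]].
X = DN⁻¹ = [[-18, 15, 1], [-24, -6, -21], [-36, 18, -9]] · [[13/6, 3/2, -8/3], [8/3, 2, -11/3], [-3, -2, 4]] = [[-2, 1, -3], [-5, -6, 2], [-3, 0, -6]].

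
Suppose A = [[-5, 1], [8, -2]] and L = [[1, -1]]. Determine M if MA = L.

A is on the right of M, so right-multiply by A⁻¹: M = LA⁻¹.
A has determinant 2; A⁻¹ = [[-1, -1/2], [-4, -5/2]].
M = LA⁻¹ = [[1, -1]] · [[-1, -1/2], [-4, -5/2]] = [[3, 2]].

M = [[3, 2]]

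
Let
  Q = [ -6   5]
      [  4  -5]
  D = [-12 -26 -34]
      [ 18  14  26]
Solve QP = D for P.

Left-multiplying both sides by Q⁻¹ gives P = Q⁻¹D.
det Q = 10; the adjugate gives Q⁻¹ = [[-1/2, -1/2], [-2/5, -3/5]].
P = Q⁻¹D = [[-1/2, -1/2], [-2/5, -3/5]] · [[-12, -26, -34], [18, 14, 26]] = [[-3, 6, 4], [-6, 2, -2]].

P = [[-3, 6, 4], [-6, 2, -2]]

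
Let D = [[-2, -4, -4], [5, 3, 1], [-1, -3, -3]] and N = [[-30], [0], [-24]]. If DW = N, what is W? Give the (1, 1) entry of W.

D is on the left of W, so left-multiply by D⁻¹: W = D⁻¹N.
D has determinant 4; D⁻¹ = [[-3/2, 0, 2], [7/2, 1/2, -9/2], [-3, -1/2, 7/2]].
W = D⁻¹N = [[-3/2, 0, 2], [7/2, 1/2, -9/2], [-3, -1/2, 7/2]] · [[-30], [0], [-24]] = [[-3], [3], [6]].

-3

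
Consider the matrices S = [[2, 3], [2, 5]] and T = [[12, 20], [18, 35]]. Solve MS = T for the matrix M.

S is on the right of M, so right-multiply by S⁻¹: M = TS⁻¹.
det S = 4; the adjugate gives S⁻¹ = [[5/4, -3/4], [-1/2, 1/2]].
M = TS⁻¹ = [[12, 20], [18, 35]] · [[5/4, -3/4], [-1/2, 1/2]] = [[5, 1], [5, 4]].

M = [[5, 1], [5, 4]]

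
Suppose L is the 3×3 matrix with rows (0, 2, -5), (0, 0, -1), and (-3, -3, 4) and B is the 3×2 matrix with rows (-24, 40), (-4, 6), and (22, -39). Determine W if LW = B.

L is on the left of W, so left-multiply by L⁻¹: W = L⁻¹B.
L has determinant 6; L⁻¹ = [[-1/2, 7/6, -1/3], [1/2, -5/2, 0], [0, -1, 0]].
W = L⁻¹B = [[-1/2, 7/6, -1/3], [1/2, -5/2, 0], [0, -1, 0]] · [[-24, 40], [-4, 6], [22, -39]] = [[0, 0], [-2, 5], [4, -6]].

W = [[0, 0], [-2, 5], [4, -6]]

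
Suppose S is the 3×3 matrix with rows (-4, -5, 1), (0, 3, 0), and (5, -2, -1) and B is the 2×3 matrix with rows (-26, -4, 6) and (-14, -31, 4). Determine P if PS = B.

P = [[4, 4, -2], [6, 1, 2]]

Since S sits to the right of P, P = BS⁻¹.
det S = -3; the adjugate gives S⁻¹ = [[1, 7/3, 1], [0, 1/3, 0], [5, 11, 4]].
P = BS⁻¹ = [[-26, -4, 6], [-14, -31, 4]] · [[1, 7/3, 1], [0, 1/3, 0], [5, 11, 4]] = [[4, 4, -2], [6, 1, 2]].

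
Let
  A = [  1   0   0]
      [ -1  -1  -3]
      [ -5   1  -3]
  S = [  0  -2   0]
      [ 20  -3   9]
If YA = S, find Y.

Y = [[-4, 1, -1], [5, 0, -3]]

Right-multiplying both sides by A⁻¹ gives Y = SA⁻¹.
det A = 6; the adjugate gives A⁻¹ = [[1, 0, 0], [2, -1/2, 1/2], [-1, -1/6, -1/6]].
Y = SA⁻¹ = [[0, -2, 0], [20, -3, 9]] · [[1, 0, 0], [2, -1/2, 1/2], [-1, -1/6, -1/6]] = [[-4, 1, -1], [5, 0, -3]].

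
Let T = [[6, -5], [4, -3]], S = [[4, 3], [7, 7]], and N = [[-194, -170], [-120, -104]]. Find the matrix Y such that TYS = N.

Isolating Y: multiply by T⁻¹ from the left and S⁻¹ from the right, so Y = T⁻¹NS⁻¹.
T has determinant 2; T⁻¹ = [[-3/2, 5/2], [-2, 3]].
det S = 7, so S⁻¹ = [[1, -3/7], [-1, 4/7]].
T⁻¹N = [[-9, -5], [28, 28]].
Y = (T⁻¹N)S⁻¹ = [[-4, 1], [0, 4]].

Y = [[-4, 1], [0, 4]]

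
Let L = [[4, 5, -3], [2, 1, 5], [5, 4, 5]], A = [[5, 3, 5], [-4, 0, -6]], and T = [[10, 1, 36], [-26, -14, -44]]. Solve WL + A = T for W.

WL = T − A = [[5, -2, 31], [-22, -14, -38]].
Since L sits to the right of W, W = (T − A)L⁻¹.
L has determinant 6; L⁻¹ = [[-5/2, -37/6, 14/3], [5/2, 35/6, -13/3], [1/2, 3/2, -1]].
W = (T − A)L⁻¹ = [[-2, 4, 1], [1, -3, -4]].

W = [[-2, 4, 1], [1, -3, -4]]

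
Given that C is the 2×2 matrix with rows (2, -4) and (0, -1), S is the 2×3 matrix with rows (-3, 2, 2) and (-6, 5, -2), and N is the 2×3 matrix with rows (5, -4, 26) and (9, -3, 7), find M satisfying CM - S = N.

M = [[-5, -5, 4], [-3, -2, -5]]

CM = N + S = [[2, -2, 28], [3, 2, 5]].
Left-multiplying both sides by C⁻¹ gives M = C⁻¹(N + S).
C has determinant -2; C⁻¹ = [[1/2, -2], [0, -1]].
M = C⁻¹(N + S) = [[-5, -5, 4], [-3, -2, -5]].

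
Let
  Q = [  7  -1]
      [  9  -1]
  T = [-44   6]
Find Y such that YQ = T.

Since Q sits to the right of Y, Y = TQ⁻¹.
Q has determinant 2; Q⁻¹ = [[-1/2, 1/2], [-9/2, 7/2]].
Y = TQ⁻¹ = [[-44, 6]] · [[-1/2, 1/2], [-9/2, 7/2]] = [[-5, -1]].

Y = [[-5, -1]]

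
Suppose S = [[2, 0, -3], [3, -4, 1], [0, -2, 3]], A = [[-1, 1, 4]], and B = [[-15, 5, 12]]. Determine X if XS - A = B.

X = [[-5, -2, 1]]

XS = B + A = [[-16, 6, 16]].
S is on the right of X, so right-multiply by S⁻¹: X = (B + A)S⁻¹.
S has determinant -2; S⁻¹ = [[5, -3, 6], [9/2, -3, 11/2], [3, -2, 4]].
X = (B + A)S⁻¹ = [[-5, -2, 1]].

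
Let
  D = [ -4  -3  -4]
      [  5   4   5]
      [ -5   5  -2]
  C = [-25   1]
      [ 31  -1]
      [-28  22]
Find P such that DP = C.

P = [[3, -5], [-1, 1], [4, 4]]

Since D multiplies P on the left, P = D⁻¹C.
det D = -3; the adjugate gives D⁻¹ = [[11, 26/3, -1/3], [5, 4, 0], [-15, -35/3, 1/3]].
P = D⁻¹C = [[11, 26/3, -1/3], [5, 4, 0], [-15, -35/3, 1/3]] · [[-25, 1], [31, -1], [-28, 22]] = [[3, -5], [-1, 1], [4, 4]].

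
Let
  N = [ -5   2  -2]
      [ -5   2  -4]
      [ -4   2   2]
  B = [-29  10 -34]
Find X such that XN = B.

N is on the right of X, so right-multiply by N⁻¹: X = BN⁻¹.
N has determinant -4; N⁻¹ = [[-3, 2, 1], [-13/2, 9/2, 5/2], [1/2, -1/2, 0]].
X = BN⁻¹ = [[-29, 10, -34]] · [[-3, 2, 1], [-13/2, 9/2, 5/2], [1/2, -1/2, 0]] = [[5, 4, -4]].

X = [[5, 4, -4]]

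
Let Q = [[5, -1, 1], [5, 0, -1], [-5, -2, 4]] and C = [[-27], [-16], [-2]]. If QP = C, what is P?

P = [[-4], [3], [-4]]

Left-multiplying both sides by Q⁻¹ gives P = Q⁻¹C.
det Q = -5; the adjugate gives Q⁻¹ = [[2/5, -2/5, -1/5], [3, -5, -2], [2, -3, -1]].
P = Q⁻¹C = [[2/5, -2/5, -1/5], [3, -5, -2], [2, -3, -1]] · [[-27], [-16], [-2]] = [[-4], [3], [-4]].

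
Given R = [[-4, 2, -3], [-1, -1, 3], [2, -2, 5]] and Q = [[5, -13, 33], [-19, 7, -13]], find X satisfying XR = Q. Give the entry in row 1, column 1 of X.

Right-multiplying both sides by R⁻¹ gives X = QR⁻¹.
det R = 6; the adjugate gives R⁻¹ = [[1/6, -2/3, 1/2], [11/6, -7/3, 5/2], [2/3, -2/3, 1]].
X = QR⁻¹ = [[5, -13, 33], [-19, 7, -13]] · [[1/6, -2/3, 1/2], [11/6, -7/3, 5/2], [2/3, -2/3, 1]] = [[-1, 5, 3], [1, 5, -5]].

-1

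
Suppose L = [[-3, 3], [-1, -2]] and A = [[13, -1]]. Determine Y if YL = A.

Y = [[-3, -4]]

Since L sits to the right of Y, Y = AL⁻¹.
L has determinant 9; L⁻¹ = [[-2/9, -1/3], [1/9, -1/3]].
Y = AL⁻¹ = [[13, -1]] · [[-2/9, -1/3], [1/9, -1/3]] = [[-3, -4]].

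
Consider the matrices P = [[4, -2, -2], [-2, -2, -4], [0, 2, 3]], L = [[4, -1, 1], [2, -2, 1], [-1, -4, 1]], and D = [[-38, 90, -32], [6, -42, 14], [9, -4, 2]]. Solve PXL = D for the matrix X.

X = [[-4, 2, -5], [5, -5, 4], [0, -1, -1]]

X = P⁻¹DL⁻¹ (apply P⁻¹ on the left and L⁻¹ on the right).
det P = 4, so P⁻¹ = [[1/2, 1/2, 1], [3/2, 3, 5], [-1, -2, -3]].
det L = 1; the adjugate gives L⁻¹ = [[2, -3, 1], [-3, 5, -2], [-10, 17, -6]].
P⁻¹D = [[-7, 20, -7], [6, -11, 4], [-1, 6, -2]].
X = (P⁻¹D)L⁻¹ = [[-4, 2, -5], [5, -5, 4], [0, -1, -1]].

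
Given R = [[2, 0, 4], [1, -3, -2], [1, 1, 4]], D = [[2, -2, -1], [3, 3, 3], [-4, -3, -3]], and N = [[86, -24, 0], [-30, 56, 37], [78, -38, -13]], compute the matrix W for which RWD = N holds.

W = [[4, 5, 3], [5, -1, 1], [4, -4, -5]]

Left-multiply by R⁻¹ and right-multiply by D⁻¹: W = R⁻¹ND⁻¹.
det R = -4; the adjugate gives R⁻¹ = [[5/2, -1, -3], [3/2, -1, -2], [-1, 1/2, 3/2]].
det D = 3, so D⁻¹ = [[0, -1, -1], [-1, -10/3, -3], [1, 14/3, 4]].
R⁻¹N = [[11, -2, 2], [3, -16, -11], [16, -5, -1]].
W = (R⁻¹N)D⁻¹ = [[4, 5, 3], [5, -1, 1], [4, -4, -5]].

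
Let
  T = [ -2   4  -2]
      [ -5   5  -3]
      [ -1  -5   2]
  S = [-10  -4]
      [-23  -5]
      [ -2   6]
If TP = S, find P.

P = [[4, -1], [0, 1], [1, 5]]

T is on the left of P, so left-multiply by T⁻¹: P = T⁻¹S.
T has determinant 2; T⁻¹ = [[-5/2, 1, -1], [13/2, -3, 2], [15, -7, 5]].
P = T⁻¹S = [[-5/2, 1, -1], [13/2, -3, 2], [15, -7, 5]] · [[-10, -4], [-23, -5], [-2, 6]] = [[4, -1], [0, 1], [1, 5]].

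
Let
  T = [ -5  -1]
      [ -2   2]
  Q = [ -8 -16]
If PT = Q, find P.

P = [[4, -6]]

Since T sits to the right of P, P = QT⁻¹.
det T = -12, so T⁻¹ = [[-1/6, -1/12], [-1/6, 5/12]].
P = QT⁻¹ = [[-8, -16]] · [[-1/6, -1/12], [-1/6, 5/12]] = [[4, -6]].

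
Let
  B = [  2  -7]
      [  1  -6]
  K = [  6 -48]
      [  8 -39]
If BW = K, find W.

Left-multiplying both sides by B⁻¹ gives W = B⁻¹K.
det B = -5; the adjugate gives B⁻¹ = [[6/5, -7/5], [1/5, -2/5]].
W = B⁻¹K = [[6/5, -7/5], [1/5, -2/5]] · [[6, -48], [8, -39]] = [[-4, -3], [-2, 6]].

W = [[-4, -3], [-2, 6]]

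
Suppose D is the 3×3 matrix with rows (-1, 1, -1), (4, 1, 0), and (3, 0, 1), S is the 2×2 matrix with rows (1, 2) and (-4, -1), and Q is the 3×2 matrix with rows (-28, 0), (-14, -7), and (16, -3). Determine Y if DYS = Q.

Y = [[-1, 0], [2, 3], [-1, -5]]

Left-multiply by D⁻¹ and right-multiply by S⁻¹: Y = D⁻¹QS⁻¹.
det D = -2; the adjugate gives D⁻¹ = [[-1/2, 1/2, -1/2], [2, -1, 2], [3/2, -3/2, 5/2]].
det S = 7; the adjugate gives S⁻¹ = [[-1/7, -2/7], [4/7, 1/7]].
D⁻¹Q = [[-1, -2], [-10, 1], [19, 3]].
Y = (D⁻¹Q)S⁻¹ = [[-1, 0], [2, 3], [-1, -5]].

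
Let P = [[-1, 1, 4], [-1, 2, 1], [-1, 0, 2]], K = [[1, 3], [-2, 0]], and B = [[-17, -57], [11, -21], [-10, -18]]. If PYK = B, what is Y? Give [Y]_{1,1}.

-4

Isolating Y: multiply by P⁻¹ from the left and K⁻¹ from the right, so Y = P⁻¹BK⁻¹.
det P = 5, so P⁻¹ = [[4/5, -2/5, -7/5], [1/5, 2/5, -3/5], [2/5, -1/5, -1/5]].
det K = 6; the adjugate gives K⁻¹ = [[0, -1/2], [1/3, 1/6]].
P⁻¹B = [[-4, -12], [7, -9], [-7, -15]].
Y = (P⁻¹B)K⁻¹ = [[-4, 0], [-3, -5], [-5, 1]].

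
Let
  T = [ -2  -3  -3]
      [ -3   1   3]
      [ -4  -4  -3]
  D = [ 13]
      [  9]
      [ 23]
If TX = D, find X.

T is on the left of X, so left-multiply by T⁻¹: X = T⁻¹D.
det T = -3, so T⁻¹ = [[-3, -1, 2], [7, 2, -5], [-16/3, -4/3, 11/3]].
X = T⁻¹D = [[-3, -1, 2], [7, 2, -5], [-16/3, -4/3, 11/3]] · [[13], [9], [23]] = [[-2], [-6], [3]].

X = [[-2], [-6], [3]]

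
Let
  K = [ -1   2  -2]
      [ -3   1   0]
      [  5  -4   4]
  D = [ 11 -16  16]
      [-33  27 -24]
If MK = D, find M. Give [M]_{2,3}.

K is on the right of M, so right-multiply by K⁻¹: M = DK⁻¹.
K has determinant 6; K⁻¹ = [[2/3, 0, 1/3], [2, 1, 1], [7/6, 1, 5/6]].
M = DK⁻¹ = [[11, -16, 16], [-33, 27, -24]] · [[2/3, 0, 1/3], [2, 1, 1], [7/6, 1, 5/6]] = [[-6, 0, 1], [4, 3, -4]].

-4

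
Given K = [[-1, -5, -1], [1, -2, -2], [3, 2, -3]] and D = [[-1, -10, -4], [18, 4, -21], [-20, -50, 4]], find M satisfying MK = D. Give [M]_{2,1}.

Right-multiplying both sides by K⁻¹ gives M = DK⁻¹.
K has determinant -3; K⁻¹ = [[-10/3, 17/3, -8/3], [1, -2, 1], [-8/3, 13/3, -7/3]].
M = DK⁻¹ = [[-1, -10, -4], [18, 4, -21], [-20, -50, 4]] · [[-10/3, 17/3, -8/3], [1, -2, 1], [-8/3, 13/3, -7/3]] = [[4, -3, 2], [0, 3, 5], [6, 4, -6]].

0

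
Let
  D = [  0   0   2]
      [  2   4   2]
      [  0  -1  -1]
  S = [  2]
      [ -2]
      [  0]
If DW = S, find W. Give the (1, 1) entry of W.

0

D is on the left of W, so left-multiply by D⁻¹: W = D⁻¹S.
det D = -4; the adjugate gives D⁻¹ = [[1/2, 1/2, 2], [-1/2, 0, -1], [1/2, 0, 0]].
W = D⁻¹S = [[1/2, 1/2, 2], [-1/2, 0, -1], [1/2, 0, 0]] · [[2], [-2], [0]] = [[0], [-1], [1]].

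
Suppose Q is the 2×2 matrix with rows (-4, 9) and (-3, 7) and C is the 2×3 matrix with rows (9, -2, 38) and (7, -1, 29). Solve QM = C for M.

M = [[0, 5, -5], [1, 2, 2]]

Q is on the left of M, so left-multiply by Q⁻¹: M = Q⁻¹C.
Q has determinant -1; Q⁻¹ = [[-7, 9], [-3, 4]].
M = Q⁻¹C = [[-7, 9], [-3, 4]] · [[9, -2, 38], [7, -1, 29]] = [[0, 5, -5], [1, 2, 2]].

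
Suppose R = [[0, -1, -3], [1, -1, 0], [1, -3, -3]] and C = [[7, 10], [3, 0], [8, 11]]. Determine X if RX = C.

Since R multiplies X on the left, X = R⁻¹C.
R has determinant 3; R⁻¹ = [[1, 2, -1], [1, 1, -1], [-2/3, -1/3, 1/3]].
X = R⁻¹C = [[1, 2, -1], [1, 1, -1], [-2/3, -1/3, 1/3]] · [[7, 10], [3, 0], [8, 11]] = [[5, -1], [2, -1], [-3, -3]].

X = [[5, -1], [2, -1], [-3, -3]]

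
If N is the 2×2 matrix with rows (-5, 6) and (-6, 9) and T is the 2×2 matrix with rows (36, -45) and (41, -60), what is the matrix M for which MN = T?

N is on the right of M, so right-multiply by N⁻¹: M = TN⁻¹.
N has determinant -9; N⁻¹ = [[-1, 2/3], [-2/3, 5/9]].
M = TN⁻¹ = [[36, -45], [41, -60]] · [[-1, 2/3], [-2/3, 5/9]] = [[-6, -1], [-1, -6]].

M = [[-6, -1], [-1, -6]]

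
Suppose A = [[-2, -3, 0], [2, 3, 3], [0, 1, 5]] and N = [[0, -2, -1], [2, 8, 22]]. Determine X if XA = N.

X = [[3, 3, -2], [-2, -1, 5]]

Since A sits to the right of X, X = NA⁻¹.
det A = 6; the adjugate gives A⁻¹ = [[2, 5/2, -3/2], [-5/3, -5/3, 1], [1/3, 1/3, 0]].
X = NA⁻¹ = [[0, -2, -1], [2, 8, 22]] · [[2, 5/2, -3/2], [-5/3, -5/3, 1], [1/3, 1/3, 0]] = [[3, 3, -2], [-2, -1, 5]].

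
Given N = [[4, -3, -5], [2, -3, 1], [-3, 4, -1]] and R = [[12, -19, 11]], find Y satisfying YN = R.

Right-multiplying both sides by N⁻¹ gives Y = RN⁻¹.
N has determinant 4; N⁻¹ = [[-1/4, -23/4, -9/2], [-1/4, -19/4, -7/2], [-1/4, -7/4, -3/2]].
Y = RN⁻¹ = [[12, -19, 11]] · [[-1/4, -23/4, -9/2], [-1/4, -19/4, -7/2], [-1/4, -7/4, -3/2]] = [[-1, 2, -4]].

Y = [[-1, 2, -4]]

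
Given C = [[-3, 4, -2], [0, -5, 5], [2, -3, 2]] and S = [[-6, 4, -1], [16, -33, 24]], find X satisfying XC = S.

X = [[0, 1, -3], [-2, 2, 5]]

Right-multiplying both sides by C⁻¹ gives X = SC⁻¹.
det C = 5; the adjugate gives C⁻¹ = [[1, -2/5, 2], [2, -2/5, 3], [2, -1/5, 3]].
X = SC⁻¹ = [[-6, 4, -1], [16, -33, 24]] · [[1, -2/5, 2], [2, -2/5, 3], [2, -1/5, 3]] = [[0, 1, -3], [-2, 2, 5]].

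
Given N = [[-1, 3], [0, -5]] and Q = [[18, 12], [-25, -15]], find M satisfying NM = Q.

Left-multiplying both sides by N⁻¹ gives M = N⁻¹Q.
det N = 5; the adjugate gives N⁻¹ = [[-1, -3/5], [0, -1/5]].
M = N⁻¹Q = [[-1, -3/5], [0, -1/5]] · [[18, 12], [-25, -15]] = [[-3, -3], [5, 3]].

M = [[-3, -3], [5, 3]]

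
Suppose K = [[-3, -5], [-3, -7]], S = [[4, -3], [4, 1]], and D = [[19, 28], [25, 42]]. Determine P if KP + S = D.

KP = D − S = [[15, 31], [21, 41]].
Left-multiplying both sides by K⁻¹ gives P = K⁻¹(D − S).
det K = 6, so K⁻¹ = [[-7/6, 5/6], [1/2, -1/2]].
P = K⁻¹(D − S) = [[0, -2], [-3, -5]].

P = [[0, -2], [-3, -5]]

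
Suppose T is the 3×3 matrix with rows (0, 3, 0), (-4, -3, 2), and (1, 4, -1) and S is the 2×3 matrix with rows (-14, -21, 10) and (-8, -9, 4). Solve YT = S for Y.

T is on the right of Y, so right-multiply by T⁻¹: Y = ST⁻¹.
T has determinant -6; T⁻¹ = [[5/6, -1/2, -1], [1/3, 0, 0], [13/6, -1/2, -2]].
Y = ST⁻¹ = [[-14, -21, 10], [-8, -9, 4]] · [[5/6, -1/2, -1], [1/3, 0, 0], [13/6, -1/2, -2]] = [[3, 2, -6], [-1, 2, 0]].

Y = [[3, 2, -6], [-1, 2, 0]]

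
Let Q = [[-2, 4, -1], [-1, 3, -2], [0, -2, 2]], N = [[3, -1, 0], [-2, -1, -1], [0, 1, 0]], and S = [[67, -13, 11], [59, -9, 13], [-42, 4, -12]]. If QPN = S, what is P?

P = [[-3, -2, -1], [2, -3, -2], [-1, 3, 3]]

Isolating P: multiply by Q⁻¹ from the left and N⁻¹ from the right, so P = Q⁻¹SN⁻¹.
det Q = 2; the adjugate gives Q⁻¹ = [[1, -3, -5/2], [1, -2, -3/2], [1, -2, -1]].
N has determinant 3; N⁻¹ = [[1/3, 0, 1/3], [0, 0, 1], [-2/3, -1, -5/3]].
Q⁻¹S = [[-5, 4, 2], [12, -1, 3], [-9, 1, -3]].
P = (Q⁻¹S)N⁻¹ = [[-3, -2, -1], [2, -3, -2], [-1, 3, 3]].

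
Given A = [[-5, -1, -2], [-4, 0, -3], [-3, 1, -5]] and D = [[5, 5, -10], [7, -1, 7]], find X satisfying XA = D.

A is on the right of X, so right-multiply by A⁻¹: X = DA⁻¹.
det A = 4, so A⁻¹ = [[3/4, -7/4, 3/4], [-11/4, 19/4, -7/4], [-1, 2, -1]].
X = DA⁻¹ = [[5, 5, -10], [7, -1, 7]] · [[3/4, -7/4, 3/4], [-11/4, 19/4, -7/4], [-1, 2, -1]] = [[0, -5, 5], [1, -3, 0]].

X = [[0, -5, 5], [1, -3, 0]]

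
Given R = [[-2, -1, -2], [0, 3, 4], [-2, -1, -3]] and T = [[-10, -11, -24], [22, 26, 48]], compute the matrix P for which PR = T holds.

R is on the right of P, so right-multiply by R⁻¹: P = TR⁻¹.
R has determinant 6; R⁻¹ = [[-5/6, -1/6, 1/3], [-4/3, 1/3, 4/3], [1, 0, -1]].
P = TR⁻¹ = [[-10, -11, -24], [22, 26, 48]] · [[-5/6, -1/6, 1/3], [-4/3, 1/3, 4/3], [1, 0, -1]] = [[-1, -2, 6], [-5, 5, -6]].

P = [[-1, -2, 6], [-5, 5, -6]]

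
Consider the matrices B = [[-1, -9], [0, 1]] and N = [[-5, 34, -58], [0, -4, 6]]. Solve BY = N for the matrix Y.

Left-multiplying both sides by B⁻¹ gives Y = B⁻¹N.
det B = -1; the adjugate gives B⁻¹ = [[-1, -9], [0, 1]].
Y = B⁻¹N = [[-1, -9], [0, 1]] · [[-5, 34, -58], [0, -4, 6]] = [[5, 2, 4], [0, -4, 6]].

Y = [[5, 2, 4], [0, -4, 6]]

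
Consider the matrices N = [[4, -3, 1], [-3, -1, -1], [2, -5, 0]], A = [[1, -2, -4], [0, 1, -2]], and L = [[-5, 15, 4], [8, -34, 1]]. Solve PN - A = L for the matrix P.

PN = L + A = [[-4, 13, 0], [8, -33, -1]].
Right-multiplying both sides by N⁻¹ gives P = (L + A)N⁻¹.
det N = 3; the adjugate gives N⁻¹ = [[-5/3, -5/3, 4/3], [-2/3, -2/3, 1/3], [17/3, 14/3, -13/3]].
P = (L + A)N⁻¹ = [[-2, -2, -1], [3, 4, 4]].

P = [[-2, -2, -1], [3, 4, 4]]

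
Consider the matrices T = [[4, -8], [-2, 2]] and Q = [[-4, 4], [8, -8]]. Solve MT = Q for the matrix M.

M = [[0, 2], [0, -4]]

Right-multiplying both sides by T⁻¹ gives M = QT⁻¹.
det T = -8, so T⁻¹ = [[-1/4, -1], [-1/4, -1/2]].
M = QT⁻¹ = [[-4, 4], [8, -8]] · [[-1/4, -1], [-1/4, -1/2]] = [[0, 2], [0, -4]].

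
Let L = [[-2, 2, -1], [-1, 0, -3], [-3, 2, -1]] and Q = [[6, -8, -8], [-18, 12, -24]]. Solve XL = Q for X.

L is on the right of X, so right-multiply by L⁻¹: X = QL⁻¹.
det L = 6, so L⁻¹ = [[1, 0, -1], [4/3, -1/6, -5/6], [-1/3, -1/3, 1/3]].
X = QL⁻¹ = [[6, -8, -8], [-18, 12, -24]] · [[1, 0, -1], [4/3, -1/6, -5/6], [-1/3, -1/3, 1/3]] = [[-2, 4, -2], [6, 6, 0]].

X = [[-2, 4, -2], [6, 6, 0]]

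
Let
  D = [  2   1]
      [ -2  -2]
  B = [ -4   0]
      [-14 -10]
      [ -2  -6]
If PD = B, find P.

D is on the right of P, so right-multiply by D⁻¹: P = BD⁻¹.
det D = -2, so D⁻¹ = [[1, 1/2], [-1, -1]].
P = BD⁻¹ = [[-4, 0], [-14, -10], [-2, -6]] · [[1, 1/2], [-1, -1]] = [[-4, -2], [-4, 3], [4, 5]].

P = [[-4, -2], [-4, 3], [4, 5]]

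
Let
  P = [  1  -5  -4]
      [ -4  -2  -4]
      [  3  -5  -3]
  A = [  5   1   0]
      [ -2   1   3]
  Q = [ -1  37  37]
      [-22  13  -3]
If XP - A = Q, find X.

X = [[-3, -4, -3], [0, 3, -4]]

XP = Q + A = [[4, 38, 37], [-24, 14, 0]].
P is on the right of X, so right-multiply by P⁻¹: X = (Q + A)P⁻¹.
det P = 2; the adjugate gives P⁻¹ = [[-7, 5/2, 6], [-12, 9/2, 10], [13, -5, -11]].
X = (Q + A)P⁻¹ = [[-3, -4, -3], [0, 3, -4]].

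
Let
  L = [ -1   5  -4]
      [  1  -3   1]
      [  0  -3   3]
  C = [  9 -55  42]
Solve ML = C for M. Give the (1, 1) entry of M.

-5

L is on the right of M, so right-multiply by L⁻¹: M = CL⁻¹.
det L = 3; the adjugate gives L⁻¹ = [[-2, -1, -7/3], [-1, -1, -1], [-1, -1, -2/3]].
M = CL⁻¹ = [[9, -55, 42]] · [[-2, -1, -7/3], [-1, -1, -1], [-1, -1, -2/3]] = [[-5, 4, 6]].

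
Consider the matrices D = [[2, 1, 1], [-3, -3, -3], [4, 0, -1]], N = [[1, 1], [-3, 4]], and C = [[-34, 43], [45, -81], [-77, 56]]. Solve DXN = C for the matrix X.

X = [[-4, 5], [3, 0], [4, 1]]

X = D⁻¹CN⁻¹ (apply D⁻¹ on the left and N⁻¹ on the right).
det D = 3; the adjugate gives D⁻¹ = [[1, 1/3, 0], [-5, -2, 1], [4, 4/3, -1]].
det N = 7; the adjugate gives N⁻¹ = [[4/7, -1/7], [3/7, 1/7]].
D⁻¹C = [[-19, 16], [3, 3], [1, 8]].
X = (D⁻¹C)N⁻¹ = [[-4, 5], [3, 0], [4, 1]].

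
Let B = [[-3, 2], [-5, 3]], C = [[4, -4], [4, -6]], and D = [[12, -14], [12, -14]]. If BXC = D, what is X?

Left-multiply by B⁻¹ and right-multiply by C⁻¹: X = B⁻¹DC⁻¹.
det B = 1, so B⁻¹ = [[3, -2], [5, -3]].
C has determinant -8; C⁻¹ = [[3/4, -1/2], [1/2, -1/2]].
B⁻¹D = [[12, -14], [24, -28]].
X = (B⁻¹D)C⁻¹ = [[2, 1], [4, 2]].

X = [[2, 1], [4, 2]]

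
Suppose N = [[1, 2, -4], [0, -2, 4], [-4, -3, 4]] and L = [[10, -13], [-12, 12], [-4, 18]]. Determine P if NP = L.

P = [[-2, -1], [0, -2], [-3, 2]]

Left-multiplying both sides by N⁻¹ gives P = N⁻¹L.
N has determinant 4; N⁻¹ = [[1, 1, 0], [-4, -3, -1], [-2, -5/4, -1/2]].
P = N⁻¹L = [[1, 1, 0], [-4, -3, -1], [-2, -5/4, -1/2]] · [[10, -13], [-12, 12], [-4, 18]] = [[-2, -1], [0, -2], [-3, 2]].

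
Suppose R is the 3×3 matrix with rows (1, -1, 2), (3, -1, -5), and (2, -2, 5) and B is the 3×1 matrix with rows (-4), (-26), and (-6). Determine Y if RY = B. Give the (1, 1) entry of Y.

-4

Left-multiplying both sides by R⁻¹ gives Y = R⁻¹B.
det R = 2, so R⁻¹ = [[-15/2, 1/2, 7/2], [-25/2, 1/2, 11/2], [-2, 0, 1]].
Y = R⁻¹B = [[-15/2, 1/2, 7/2], [-25/2, 1/2, 11/2], [-2, 0, 1]] · [[-4], [-26], [-6]] = [[-4], [4], [2]].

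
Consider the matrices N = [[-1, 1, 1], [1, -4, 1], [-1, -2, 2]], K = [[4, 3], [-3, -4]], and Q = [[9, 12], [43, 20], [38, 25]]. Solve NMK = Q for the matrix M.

M = N⁻¹QK⁻¹ (apply N⁻¹ on the left and K⁻¹ on the right).
det N = -3; the adjugate gives N⁻¹ = [[2, 4/3, -5/3], [1, 1/3, -2/3], [2, 1, -1]].
K has determinant -7; K⁻¹ = [[4/7, 3/7], [-3/7, -4/7]].
N⁻¹Q = [[12, 9], [-2, 2], [23, 19]].
M = (N⁻¹Q)K⁻¹ = [[3, 0], [-2, -2], [5, -1]].

M = [[3, 0], [-2, -2], [5, -1]]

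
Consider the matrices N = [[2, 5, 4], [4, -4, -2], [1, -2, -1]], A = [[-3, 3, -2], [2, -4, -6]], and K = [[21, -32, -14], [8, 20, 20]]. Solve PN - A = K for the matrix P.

P = [[-1, 4, 4], [4, 0, 2]]

PN = K + A = [[18, -29, -16], [10, 16, 14]].
N is on the right of P, so right-multiply by N⁻¹: P = (K + A)N⁻¹.
N has determinant -6; N⁻¹ = [[0, 1/2, -1], [-1/3, 1, -10/3], [2/3, -3/2, 14/3]].
P = (K + A)N⁻¹ = [[-1, 4, 4], [4, 0, 2]].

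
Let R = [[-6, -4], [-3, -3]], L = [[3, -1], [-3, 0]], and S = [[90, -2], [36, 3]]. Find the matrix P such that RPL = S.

P = [[-3, 4], [4, 1]]

Isolating P: multiply by R⁻¹ from the left and L⁻¹ from the right, so P = R⁻¹SL⁻¹.
det R = 6, so R⁻¹ = [[-1/2, 2/3], [1/2, -1]].
L has determinant -3; L⁻¹ = [[0, -1/3], [-1, -1]].
R⁻¹S = [[-21, 3], [9, -4]].
P = (R⁻¹S)L⁻¹ = [[-3, 4], [4, 1]].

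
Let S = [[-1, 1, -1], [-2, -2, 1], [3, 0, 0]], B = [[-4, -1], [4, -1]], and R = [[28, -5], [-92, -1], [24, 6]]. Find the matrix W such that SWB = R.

Left-multiply by S⁻¹ and right-multiply by B⁻¹: W = S⁻¹RB⁻¹.
det S = -3; the adjugate gives S⁻¹ = [[0, 0, 1/3], [-1, -1, -1], [-2, -1, -4/3]].
det B = 8; the adjugate gives B⁻¹ = [[-1/8, 1/8], [-1/2, -1/2]].
S⁻¹R = [[8, 2], [40, 0], [4, 3]].
W = (S⁻¹R)B⁻¹ = [[-2, 0], [-5, 5], [-2, -1]].

W = [[-2, 0], [-5, 5], [-2, -1]]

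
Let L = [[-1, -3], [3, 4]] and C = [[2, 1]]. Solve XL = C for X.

X = [[1, 1]]

Since L sits to the right of X, X = CL⁻¹.
L has determinant 5; L⁻¹ = [[4/5, 3/5], [-3/5, -1/5]].
X = CL⁻¹ = [[2, 1]] · [[4/5, 3/5], [-3/5, -1/5]] = [[1, 1]].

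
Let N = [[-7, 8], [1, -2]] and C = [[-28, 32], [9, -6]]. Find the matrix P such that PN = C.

P = [[4, 0], [-2, -5]]

N is on the right of P, so right-multiply by N⁻¹: P = CN⁻¹.
N has determinant 6; N⁻¹ = [[-1/3, -4/3], [-1/6, -7/6]].
P = CN⁻¹ = [[-28, 32], [9, -6]] · [[-1/3, -4/3], [-1/6, -7/6]] = [[4, 0], [-2, -5]].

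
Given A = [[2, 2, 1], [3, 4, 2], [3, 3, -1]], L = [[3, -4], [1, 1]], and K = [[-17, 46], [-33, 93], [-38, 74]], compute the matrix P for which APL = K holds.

P = [[0, -1], [-5, 5], [1, 2]]

Isolating P: multiply by A⁻¹ from the left and L⁻¹ from the right, so P = A⁻¹KL⁻¹.
det A = -5, so A⁻¹ = [[2, -1, 0], [-9/5, 1, 1/5], [3/5, 0, -2/5]].
det L = 7, so L⁻¹ = [[1/7, 4/7], [-1/7, 3/7]].
A⁻¹K = [[-1, -1], [-10, 25], [5, -2]].
P = (A⁻¹K)L⁻¹ = [[0, -1], [-5, 5], [1, 2]].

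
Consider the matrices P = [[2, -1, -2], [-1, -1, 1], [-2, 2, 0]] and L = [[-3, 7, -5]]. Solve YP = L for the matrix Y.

P is on the right of Y, so right-multiply by P⁻¹: Y = LP⁻¹.
det P = 6; the adjugate gives P⁻¹ = [[-1/3, -2/3, -1/2], [-1/3, -2/3, 0], [-2/3, -1/3, -1/2]].
Y = LP⁻¹ = [[-3, 7, -5]] · [[-1/3, -2/3, -1/2], [-1/3, -2/3, 0], [-2/3, -1/3, -1/2]] = [[2, -1, 4]].

Y = [[2, -1, 4]]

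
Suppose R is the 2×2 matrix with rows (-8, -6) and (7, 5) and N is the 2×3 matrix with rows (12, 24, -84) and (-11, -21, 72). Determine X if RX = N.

R is on the left of X, so left-multiply by R⁻¹: X = R⁻¹N.
det R = 2; the adjugate gives R⁻¹ = [[5/2, 3], [-7/2, -4]].
X = R⁻¹N = [[5/2, 3], [-7/2, -4]] · [[12, 24, -84], [-11, -21, 72]] = [[-3, -3, 6], [2, 0, 6]].

X = [[-3, -3, 6], [2, 0, 6]]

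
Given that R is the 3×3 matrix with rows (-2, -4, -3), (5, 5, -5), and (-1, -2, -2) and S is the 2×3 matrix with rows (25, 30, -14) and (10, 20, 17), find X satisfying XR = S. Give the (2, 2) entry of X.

0

Right-multiplying both sides by R⁻¹ gives X = SR⁻¹.
det R = -5; the adjugate gives R⁻¹ = [[4, 2/5, -7], [-3, -1/5, 5], [1, 0, -2]].
X = SR⁻¹ = [[25, 30, -14], [10, 20, 17]] · [[4, 2/5, -7], [-3, -1/5, 5], [1, 0, -2]] = [[-4, 4, 3], [-3, 0, -4]].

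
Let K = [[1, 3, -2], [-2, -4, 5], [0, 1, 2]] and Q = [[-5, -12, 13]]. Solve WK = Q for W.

K is on the right of W, so right-multiply by K⁻¹: W = QK⁻¹.
det K = 3, so K⁻¹ = [[-13/3, -8/3, 7/3], [4/3, 2/3, -1/3], [-2/3, -1/3, 2/3]].
W = QK⁻¹ = [[-5, -12, 13]] · [[-13/3, -8/3, 7/3], [4/3, 2/3, -1/3], [-2/3, -1/3, 2/3]] = [[-3, 1, 1]].

W = [[-3, 1, 1]]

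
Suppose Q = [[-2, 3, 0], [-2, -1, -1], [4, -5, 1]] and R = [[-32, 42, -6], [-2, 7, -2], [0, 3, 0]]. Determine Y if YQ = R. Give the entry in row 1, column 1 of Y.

Right-multiplying both sides by Q⁻¹ gives Y = RQ⁻¹.
Q has determinant 6; Q⁻¹ = [[-1, -1/2, -1/2], [-1/3, -1/3, -1/3], [7/3, 1/3, 4/3]].
Y = RQ⁻¹ = [[-32, 42, -6], [-2, 7, -2], [0, 3, 0]] · [[-1, -1/2, -1/2], [-1/3, -1/3, -1/3], [7/3, 1/3, 4/3]] = [[4, 0, -6], [-5, -2, -4], [-1, -1, -1]].

4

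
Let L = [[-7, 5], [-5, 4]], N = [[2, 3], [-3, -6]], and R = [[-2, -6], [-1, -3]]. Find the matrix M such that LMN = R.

M = [[-1, -1], [-1, -1]]

Isolating M: multiply by L⁻¹ from the left and N⁻¹ from the right, so M = L⁻¹RN⁻¹.
L has determinant -3; L⁻¹ = [[-4/3, 5/3], [-5/3, 7/3]].
N has determinant -3; N⁻¹ = [[2, 1], [-1, -2/3]].
L⁻¹R = [[1, 3], [1, 3]].
M = (L⁻¹R)N⁻¹ = [[-1, -1], [-1, -1]].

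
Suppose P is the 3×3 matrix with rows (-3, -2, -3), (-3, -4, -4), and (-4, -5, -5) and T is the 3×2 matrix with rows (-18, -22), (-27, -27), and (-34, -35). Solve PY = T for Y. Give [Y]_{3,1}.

3

Left-multiplying both sides by P⁻¹ gives Y = P⁻¹T.
det P = 1, so P⁻¹ = [[0, 5, -4], [1, 3, -3], [-1, -7, 6]].
Y = P⁻¹T = [[0, 5, -4], [1, 3, -3], [-1, -7, 6]] · [[-18, -22], [-27, -27], [-34, -35]] = [[1, 5], [3, 2], [3, 1]].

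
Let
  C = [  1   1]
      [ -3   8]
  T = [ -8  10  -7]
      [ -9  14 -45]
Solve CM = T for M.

Left-multiplying both sides by C⁻¹ gives M = C⁻¹T.
C has determinant 11; C⁻¹ = [[8/11, -1/11], [3/11, 1/11]].
M = C⁻¹T = [[8/11, -1/11], [3/11, 1/11]] · [[-8, 10, -7], [-9, 14, -45]] = [[-5, 6, -1], [-3, 4, -6]].

M = [[-5, 6, -1], [-3, 4, -6]]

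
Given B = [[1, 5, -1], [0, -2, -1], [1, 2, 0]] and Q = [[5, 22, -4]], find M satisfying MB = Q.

M = [[4, 0, 1]]

Since B sits to the right of M, M = QB⁻¹.
det B = -5; the adjugate gives B⁻¹ = [[-2/5, 2/5, 7/5], [1/5, -1/5, -1/5], [-2/5, -3/5, 2/5]].
M = QB⁻¹ = [[5, 22, -4]] · [[-2/5, 2/5, 7/5], [1/5, -1/5, -1/5], [-2/5, -3/5, 2/5]] = [[4, 0, 1]].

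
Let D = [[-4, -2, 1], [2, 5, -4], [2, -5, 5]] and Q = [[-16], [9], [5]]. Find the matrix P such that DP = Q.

P = [[5], [-5], [-6]]

D is on the left of P, so left-multiply by D⁻¹: P = D⁻¹Q.
det D = -4; the adjugate gives D⁻¹ = [[-5/4, -5/4, -3/4], [9/2, 11/2, 7/2], [5, 6, 4]].
P = D⁻¹Q = [[-5/4, -5/4, -3/4], [9/2, 11/2, 7/2], [5, 6, 4]] · [[-16], [9], [5]] = [[5], [-5], [-6]].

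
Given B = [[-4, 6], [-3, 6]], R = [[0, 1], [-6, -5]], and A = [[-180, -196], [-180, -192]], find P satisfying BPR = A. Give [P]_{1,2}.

Isolating P: multiply by B⁻¹ from the left and R⁻¹ from the right, so P = B⁻¹AR⁻¹.
B has determinant -6; B⁻¹ = [[-1, 1], [-1/2, 2/3]].
det R = 6; the adjugate gives R⁻¹ = [[-5/6, -1/6], [1, 0]].
B⁻¹A = [[0, 4], [-30, -30]].
P = (B⁻¹A)R⁻¹ = [[4, 0], [-5, 5]].

0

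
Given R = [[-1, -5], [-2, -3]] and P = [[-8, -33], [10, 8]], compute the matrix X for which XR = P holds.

X = [[6, 1], [2, -6]]

R is on the right of X, so right-multiply by R⁻¹: X = PR⁻¹.
R has determinant -7; R⁻¹ = [[3/7, -5/7], [-2/7, 1/7]].
X = PR⁻¹ = [[-8, -33], [10, 8]] · [[3/7, -5/7], [-2/7, 1/7]] = [[6, 1], [2, -6]].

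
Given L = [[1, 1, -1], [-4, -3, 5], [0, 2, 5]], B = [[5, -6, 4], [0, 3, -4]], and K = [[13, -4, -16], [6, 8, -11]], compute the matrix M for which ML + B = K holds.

ML = K − B = [[8, 2, -20], [6, 5, -7]].
Since L sits to the right of M, M = (K − B)L⁻¹.
det L = 3, so L⁻¹ = [[-25/3, -7/3, 2/3], [20/3, 5/3, -1/3], [-8/3, -2/3, 1/3]].
M = (K − B)L⁻¹ = [[0, -2, -2], [2, -1, 0]].

M = [[0, -2, -2], [2, -1, 0]]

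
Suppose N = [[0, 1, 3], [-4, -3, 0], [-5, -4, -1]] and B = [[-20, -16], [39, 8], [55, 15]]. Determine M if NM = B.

N is on the left of M, so left-multiply by N⁻¹: M = N⁻¹B.
N has determinant -1; N⁻¹ = [[-3, 11, -9], [4, -15, 12], [-1, 5, -4]].
M = N⁻¹B = [[-3, 11, -9], [4, -15, 12], [-1, 5, -4]] · [[-20, -16], [39, 8], [55, 15]] = [[-6, 1], [-5, -4], [-5, -4]].

M = [[-6, 1], [-5, -4], [-5, -4]]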